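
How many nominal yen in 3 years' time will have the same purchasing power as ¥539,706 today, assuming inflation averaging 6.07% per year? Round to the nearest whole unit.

Cumulative price-level factor: (1+6.07%)^3 ≈ 1.1933771185.
Multiplying ¥539,706 by the price-level factor gives the future nominal sum.

¥644,073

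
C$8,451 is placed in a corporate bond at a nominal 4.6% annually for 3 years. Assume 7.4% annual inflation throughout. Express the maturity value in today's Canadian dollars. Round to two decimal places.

C$7,807.11

Nominal value at maturity: C$8,451 × (1 + 4.6%)^3 ≈ C$9,671.71.
Price-level factor over 3 years: (1 + 7.4%)^3 = 1.238833224.
The maturity value deflated by that factor is the answer in today's purchasing power.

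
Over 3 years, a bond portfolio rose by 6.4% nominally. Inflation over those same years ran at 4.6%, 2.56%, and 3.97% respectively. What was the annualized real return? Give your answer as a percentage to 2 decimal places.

Cumulative inflation factor: 1.046 × 1.0256 × 1.0397 ≈ 1.11537.
Nominal growth factor: 1.06400. Real growth factor = 1.06400 / 1.11537 ≈ 0.95395.
Annualized: 0.95395^(1/3) − 1 ≈ -0.01559.

-1.56%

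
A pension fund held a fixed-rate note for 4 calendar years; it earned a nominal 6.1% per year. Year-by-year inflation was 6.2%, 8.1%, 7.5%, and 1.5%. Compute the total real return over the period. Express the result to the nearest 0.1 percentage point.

1.2%

Cumulative inflation factor: 1.062 × 1.081 × 1.075 × 1.015 ≈ 1.25264.
Nominal growth factor: 1.26725. Real growth factor = 1.26725 / 1.25264 ≈ 1.01167.
Total real return ≈ 1.1665%.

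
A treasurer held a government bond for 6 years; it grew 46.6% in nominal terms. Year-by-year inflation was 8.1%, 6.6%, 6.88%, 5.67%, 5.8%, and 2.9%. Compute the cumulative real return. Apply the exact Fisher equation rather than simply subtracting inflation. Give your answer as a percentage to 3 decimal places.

3.467%

Cumulative inflation factor: 1.081 × 1.066 × 1.0688 × 1.0567 × 1.058 × 1.029 ≈ 1.41688.
Nominal growth factor: 1.46600. Real growth factor = 1.46600 / 1.41688 ≈ 1.03467.
Total real return ≈ 3.4670%.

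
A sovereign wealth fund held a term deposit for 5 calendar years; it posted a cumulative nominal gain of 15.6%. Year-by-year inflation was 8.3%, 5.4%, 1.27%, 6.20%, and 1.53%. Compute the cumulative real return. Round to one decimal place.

Cumulative inflation factor: 1.083 × 1.054 × 1.0127 × 1.0620 × 1.0153 ≈ 1.24643.
Nominal growth factor: 1.15600. Real growth factor = 1.15600 / 1.24643 ≈ 0.92745.
Total real return ≈ -7.2553%.

-7.3%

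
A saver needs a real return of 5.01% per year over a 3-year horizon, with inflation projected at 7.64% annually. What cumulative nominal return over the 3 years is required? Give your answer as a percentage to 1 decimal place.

44.4%

Required annual nominal rate: (1+5.01%)(1+7.64%) − 1 = 13.032764%.
Cumulative over 3 years: (1 + 0.13032764)^3 − 1 ≈ 0.44415.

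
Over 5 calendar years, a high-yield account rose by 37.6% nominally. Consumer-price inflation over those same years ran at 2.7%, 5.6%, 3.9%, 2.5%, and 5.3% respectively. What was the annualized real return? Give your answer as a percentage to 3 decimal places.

2.500%

Cumulative inflation factor: 1.027 × 1.056 × 1.039 × 1.025 × 1.053 ≈ 1.21619.
Nominal growth factor: 1.37600. Real growth factor = 1.37600 / 1.21619 ≈ 1.13140.
Annualized: 1.13140^(1/5) − 1 ≈ 0.02500.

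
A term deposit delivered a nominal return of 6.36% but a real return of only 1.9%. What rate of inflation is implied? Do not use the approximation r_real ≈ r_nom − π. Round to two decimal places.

4.38%

From (1+r_nom) = (1+r_real)(1+π), we get 1+π = (1 + 6.36%)/(1 + 1.9%) = 1.0636/1.019 ≈ 1.04377.
So π ≈ 4.3768%.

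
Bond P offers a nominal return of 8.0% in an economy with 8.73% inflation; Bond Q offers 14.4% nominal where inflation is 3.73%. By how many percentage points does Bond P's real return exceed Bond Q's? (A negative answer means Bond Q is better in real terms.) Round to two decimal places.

-10.96

Bond P real return: 1.080/1.0873 − 1 = -0.671%.
Bond Q real return: 1.144/1.0373 − 1 = 10.286%.
Difference: -0.671 − 10.286 = -10.957 pp.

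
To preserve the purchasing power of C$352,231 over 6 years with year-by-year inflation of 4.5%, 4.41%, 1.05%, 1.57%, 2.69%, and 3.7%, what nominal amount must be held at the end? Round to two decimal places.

C$420,043.86

Cumulative price-level factor: 1.045 × 1.0441 × 1.0105 × 1.0157 × 1.0269 × 1.037 ≈ 1.1925238314.
Multiplying C$352,231 by the price-level factor gives the future nominal sum.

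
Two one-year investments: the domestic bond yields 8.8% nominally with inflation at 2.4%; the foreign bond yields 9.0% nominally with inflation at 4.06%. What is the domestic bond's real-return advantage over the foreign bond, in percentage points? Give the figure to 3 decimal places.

The domestic bond real return: 1.088/1.024 − 1 = 6.2500%.
The foreign bond real return: 1.090/1.0406 − 1 = 4.7473%.
Difference: 6.2500 − 4.7473 = 1.5027 pp.

1.503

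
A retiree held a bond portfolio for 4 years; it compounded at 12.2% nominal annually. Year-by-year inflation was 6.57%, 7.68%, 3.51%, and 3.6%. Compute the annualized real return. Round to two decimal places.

Cumulative inflation factor: 1.0657 × 1.0768 × 1.0351 × 1.036 ≈ 1.23059.
Nominal growth factor: 1.58479. Real growth factor = 1.58479 / 1.23059 ≈ 1.28783.
Annualized: 1.28783^(1/4) − 1 ≈ 0.06528.

6.53%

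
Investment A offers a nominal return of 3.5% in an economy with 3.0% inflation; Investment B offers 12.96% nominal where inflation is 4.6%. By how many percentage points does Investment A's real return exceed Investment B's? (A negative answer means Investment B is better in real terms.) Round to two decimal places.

Investment A real return: 1.035/1.030 − 1 = 0.485%.
Investment B real return: 1.1296/1.046 − 1 = 7.992%.
Difference: 0.485 − 7.992 = -7.507 pp.

-7.51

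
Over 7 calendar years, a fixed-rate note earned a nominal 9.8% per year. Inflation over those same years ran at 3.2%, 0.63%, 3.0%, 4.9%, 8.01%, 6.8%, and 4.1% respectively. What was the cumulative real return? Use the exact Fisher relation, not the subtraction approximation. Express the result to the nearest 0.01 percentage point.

Cumulative inflation factor: 1.032 × 1.0063 × 1.030 × 1.049 × 1.0801 × 1.068 × 1.041 ≈ 1.34743.
Nominal growth factor: 1.92405. Real growth factor = 1.92405 / 1.34743 ≈ 1.42794.
Total real return ≈ 42.7942%.

42.79%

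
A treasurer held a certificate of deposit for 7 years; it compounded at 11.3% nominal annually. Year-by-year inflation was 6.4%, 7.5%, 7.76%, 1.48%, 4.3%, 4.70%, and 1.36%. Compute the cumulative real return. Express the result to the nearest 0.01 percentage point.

52.82%

Cumulative inflation factor: 1.064 × 1.075 × 1.0776 × 1.0148 × 1.043 × 1.0470 × 1.0136 ≈ 1.38448.
Nominal growth factor: 2.11576. Real growth factor = 2.11576 / 1.38448 ≈ 1.52820.
Total real return ≈ 52.8201%.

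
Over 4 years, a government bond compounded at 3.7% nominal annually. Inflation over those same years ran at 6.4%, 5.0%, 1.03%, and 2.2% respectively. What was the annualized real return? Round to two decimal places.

0.06%

Cumulative inflation factor: 1.064 × 1.050 × 1.0103 × 1.022 ≈ 1.15354.
Nominal growth factor: 1.15642. Real growth factor = 1.15642 / 1.15354 ≈ 1.00250.
Annualized: 1.00250^(1/4) − 1 ≈ 0.00062.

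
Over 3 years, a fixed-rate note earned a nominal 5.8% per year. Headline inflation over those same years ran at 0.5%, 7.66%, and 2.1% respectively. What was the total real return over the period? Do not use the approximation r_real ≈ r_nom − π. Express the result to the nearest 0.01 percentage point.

7.20%

Cumulative inflation factor: 1.005 × 1.0766 × 1.021 ≈ 1.10470.
Nominal growth factor: 1.18429. Real growth factor = 1.18429 / 1.10470 ≈ 1.07204.
Total real return ≈ 7.2040%.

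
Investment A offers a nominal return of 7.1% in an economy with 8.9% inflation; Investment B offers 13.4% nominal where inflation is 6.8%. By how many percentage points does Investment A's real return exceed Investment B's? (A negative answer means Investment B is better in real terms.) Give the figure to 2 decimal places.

Investment A real return: 1.071/1.089 − 1 = -1.653%.
Investment B real return: 1.134/1.068 − 1 = 6.180%.
Difference: -1.653 − 6.180 = -7.833 pp.

-7.83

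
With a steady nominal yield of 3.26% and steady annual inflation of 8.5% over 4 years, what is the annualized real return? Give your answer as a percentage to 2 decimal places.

With constant rates the annual real return is the same each year: (1+3.26%)/(1+8.5%) − 1 = -0.04829.

-4.83%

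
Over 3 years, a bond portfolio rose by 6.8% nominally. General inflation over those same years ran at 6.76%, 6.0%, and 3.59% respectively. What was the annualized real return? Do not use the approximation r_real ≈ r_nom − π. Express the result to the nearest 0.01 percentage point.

-3.06%

Cumulative inflation factor: 1.0676 × 1.060 × 1.0359 ≈ 1.17228.
Nominal growth factor: 1.06800. Real growth factor = 1.06800 / 1.17228 ≈ 0.91104.
Annualized: 0.91104^(1/3) − 1 ≈ -0.03058.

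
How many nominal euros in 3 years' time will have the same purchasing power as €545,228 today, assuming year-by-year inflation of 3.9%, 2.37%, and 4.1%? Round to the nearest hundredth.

€603,694.38

Cumulative price-level factor: 1.039 × 1.0237 × 1.041 = 1.1072328963.
The nominal amount required is €545,228 scaled up by that factor.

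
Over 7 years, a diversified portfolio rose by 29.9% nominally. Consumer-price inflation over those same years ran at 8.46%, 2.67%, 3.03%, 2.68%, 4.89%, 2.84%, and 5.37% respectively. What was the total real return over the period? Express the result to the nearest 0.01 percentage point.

-2.99%

Cumulative inflation factor: 1.0846 × 1.0267 × 1.0303 × 1.0268 × 1.0489 × 1.0284 × 1.0537 ≈ 1.33899.
Nominal growth factor: 1.29900. Real growth factor = 1.29900 / 1.33899 ≈ 0.97014.
Total real return ≈ -2.9862%.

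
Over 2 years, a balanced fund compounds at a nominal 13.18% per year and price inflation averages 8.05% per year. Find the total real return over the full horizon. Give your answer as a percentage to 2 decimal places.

9.72%

The annual real rate is (1+13.18%)/(1+8.05%) − 1 = 4.7478%.
Compounded over 2 years: (1 + 0.047478)^2 − 1 ≈ 0.09721.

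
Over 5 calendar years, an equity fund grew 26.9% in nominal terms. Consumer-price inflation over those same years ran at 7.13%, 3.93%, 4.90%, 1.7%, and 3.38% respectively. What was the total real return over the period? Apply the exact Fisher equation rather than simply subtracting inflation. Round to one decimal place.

Cumulative inflation factor: 1.0713 × 1.0393 × 1.0490 × 1.017 × 1.0338 ≈ 1.22796.
Nominal growth factor: 1.26900. Real growth factor = 1.26900 / 1.22796 ≈ 1.03342.
Total real return ≈ 3.3419%.

3.3%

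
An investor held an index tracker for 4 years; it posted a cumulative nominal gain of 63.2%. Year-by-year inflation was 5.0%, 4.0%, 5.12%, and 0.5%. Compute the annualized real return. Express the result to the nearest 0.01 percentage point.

Cumulative inflation factor: 1.050 × 1.040 × 1.0512 × 1.005 ≈ 1.15365.
Nominal growth factor: 1.63200. Real growth factor = 1.63200 / 1.15365 ≈ 1.41464.
Annualized: 1.41464^(1/4) − 1 ≈ 0.09059.

9.06%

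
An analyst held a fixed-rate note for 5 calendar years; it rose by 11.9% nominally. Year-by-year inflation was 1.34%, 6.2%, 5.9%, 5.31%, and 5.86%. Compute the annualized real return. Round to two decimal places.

-2.51%

Cumulative inflation factor: 1.0134 × 1.062 × 1.059 × 1.0531 × 1.0586 ≈ 1.27058.
Nominal growth factor: 1.11900. Real growth factor = 1.11900 / 1.27058 ≈ 0.88070.
Annualized: 0.88070^(1/5) − 1 ≈ -0.02509.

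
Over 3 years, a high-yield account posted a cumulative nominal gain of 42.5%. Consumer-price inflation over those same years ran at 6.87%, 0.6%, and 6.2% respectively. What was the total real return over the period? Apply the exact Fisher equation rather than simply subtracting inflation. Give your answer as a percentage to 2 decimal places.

24.81%

Cumulative inflation factor: 1.0687 × 1.006 × 1.062 ≈ 1.14177.
Nominal growth factor: 1.42500. Real growth factor = 1.42500 / 1.14177 ≈ 1.24806.
Total real return ≈ 24.8063%.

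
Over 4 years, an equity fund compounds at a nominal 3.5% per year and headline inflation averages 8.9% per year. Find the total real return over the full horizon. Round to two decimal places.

-18.41%

The annual real rate is (1+3.5%)/(1+8.9%) − 1 = -4.9587%.
Compounded over 4 years: (1 + -0.049587)^4 − 1 ≈ -0.18408.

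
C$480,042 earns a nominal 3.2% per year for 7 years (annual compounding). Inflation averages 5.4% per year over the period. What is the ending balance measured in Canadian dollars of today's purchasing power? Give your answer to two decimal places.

Nominal value at maturity: C$480,042 × (1 + 3.2%)^7 ≈ C$598,462.74.
Price-level factor over 7 years: (1 + 5.4%)^7 ≈ 1.4450546643.
Dividing the nominal maturity value by the price-level factor gives the value in today's money.

C$414,145.40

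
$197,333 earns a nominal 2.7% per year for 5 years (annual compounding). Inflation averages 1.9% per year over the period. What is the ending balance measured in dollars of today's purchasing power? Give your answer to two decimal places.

$205,201.73

Nominal value at maturity: $197,333 × (1 + 2.7%)^5 ≈ $225,450.88.
Price-level factor over 5 years: (1 + 1.9%)^5 ≈ 1.0986792441.
Dividing the nominal maturity value by the price-level factor gives the value in today's money.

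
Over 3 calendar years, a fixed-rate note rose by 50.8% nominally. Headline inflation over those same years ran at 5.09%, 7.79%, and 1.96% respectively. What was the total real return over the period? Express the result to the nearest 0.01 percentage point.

30.57%

Cumulative inflation factor: 1.0509 × 1.0779 × 1.0196 ≈ 1.15497.
Nominal growth factor: 1.50800. Real growth factor = 1.50800 / 1.15497 ≈ 1.30566.
Total real return ≈ 30.5665%.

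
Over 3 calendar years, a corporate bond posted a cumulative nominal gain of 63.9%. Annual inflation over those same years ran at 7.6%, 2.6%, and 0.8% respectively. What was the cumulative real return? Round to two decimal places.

47.29%

Cumulative inflation factor: 1.076 × 1.026 × 1.008 ≈ 1.11281.
Nominal growth factor: 1.63900. Real growth factor = 1.63900 / 1.11281 ≈ 1.47285.
Total real return ≈ 47.2851%.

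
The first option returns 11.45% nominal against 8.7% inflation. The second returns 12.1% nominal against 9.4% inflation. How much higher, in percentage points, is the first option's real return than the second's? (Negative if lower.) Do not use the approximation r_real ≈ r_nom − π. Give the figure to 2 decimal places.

0.06

The first option real return: 1.1145/1.087 − 1 = 2.530%.
The second real return: 1.121/1.094 − 1 = 2.468%.
Difference: 2.530 − 2.468 = 0.062 pp.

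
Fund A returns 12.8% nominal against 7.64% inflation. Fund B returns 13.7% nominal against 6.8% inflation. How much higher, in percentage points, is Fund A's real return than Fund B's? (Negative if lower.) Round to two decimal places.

-1.67

Fund A real return: 1.128/1.0764 − 1 = 4.794%.
Fund B real return: 1.137/1.068 − 1 = 6.461%.
Difference: 4.794 − 6.461 = -1.667 pp.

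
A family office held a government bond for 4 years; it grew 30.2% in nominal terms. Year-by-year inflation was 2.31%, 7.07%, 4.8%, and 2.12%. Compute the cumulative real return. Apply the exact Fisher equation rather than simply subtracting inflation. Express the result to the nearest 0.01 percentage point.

11.06%

Cumulative inflation factor: 1.0231 × 1.0707 × 1.048 × 1.0212 ≈ 1.17235.
Nominal growth factor: 1.30200. Real growth factor = 1.30200 / 1.17235 ≈ 1.11059.
Total real return ≈ 11.0588%.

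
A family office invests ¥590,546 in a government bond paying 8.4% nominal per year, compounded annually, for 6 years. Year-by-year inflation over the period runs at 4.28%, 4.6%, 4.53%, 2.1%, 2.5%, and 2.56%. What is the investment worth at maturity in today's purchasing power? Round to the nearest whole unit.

Nominal value at maturity: ¥590,546 × (1 + 8.4%)^6 ≈ ¥958,141.
Price-level factor over 6 years: 1.0428 × 1.046 × 1.0453 × 1.021 × 1.025 × 1.0256 ≈ 1.2237741551.
The maturity value deflated by that factor is the answer in today's purchasing power.

¥782,939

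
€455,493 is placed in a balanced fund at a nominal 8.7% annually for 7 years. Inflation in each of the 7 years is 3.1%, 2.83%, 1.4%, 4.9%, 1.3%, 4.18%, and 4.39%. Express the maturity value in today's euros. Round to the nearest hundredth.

€657,421.46

Nominal value at maturity: €455,493 × (1 + 8.7%)^7 ≈ €816,748.82.
Price-level factor over 7 years: 1.031 × 1.0283 × 1.014 × 1.049 × 1.013 × 1.0418 × 1.0439 ≈ 1.2423519338.
Dividing the nominal maturity value by the price-level factor gives the value in today's money.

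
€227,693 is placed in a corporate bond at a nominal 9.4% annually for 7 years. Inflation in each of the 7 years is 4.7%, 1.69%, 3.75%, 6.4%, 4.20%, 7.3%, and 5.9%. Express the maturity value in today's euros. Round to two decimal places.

€306,868.90

Nominal value at maturity: €227,693 × (1 + 9.4%)^7 ≈ €427,042.34.
Price-level factor over 7 years: 1.047 × 1.0169 × 1.0375 × 1.064 × 1.0420 × 1.073 × 1.059 ≈ 1.3916116742.
The maturity value deflated by that factor is the answer in today's purchasing power.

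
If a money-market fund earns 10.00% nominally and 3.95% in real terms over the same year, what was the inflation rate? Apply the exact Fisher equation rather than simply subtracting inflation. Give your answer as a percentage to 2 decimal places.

From (1+r_nom) = (1+r_real)(1+π), we get 1+π = (1 + 10.00%)/(1 + 3.95%) = 1.1000/1.0395 ≈ 1.05820.
So π ≈ 5.8201%.

5.82%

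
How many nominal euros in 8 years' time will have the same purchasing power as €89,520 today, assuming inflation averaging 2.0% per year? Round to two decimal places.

€104,886.95

Cumulative price-level factor: (1+2.0%)^8 ≈ 1.1716593810.
Multiplying €89,520 by the price-level factor gives the future nominal sum.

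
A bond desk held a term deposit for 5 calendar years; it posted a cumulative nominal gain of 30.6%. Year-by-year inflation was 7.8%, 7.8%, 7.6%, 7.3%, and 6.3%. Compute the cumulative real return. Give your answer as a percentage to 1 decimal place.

Cumulative inflation factor: 1.078 × 1.078 × 1.076 × 1.073 × 1.063 ≈ 1.42621.
Nominal growth factor: 1.30600. Real growth factor = 1.30600 / 1.42621 ≈ 0.91572.
Total real return ≈ -8.4285%.

-8.4%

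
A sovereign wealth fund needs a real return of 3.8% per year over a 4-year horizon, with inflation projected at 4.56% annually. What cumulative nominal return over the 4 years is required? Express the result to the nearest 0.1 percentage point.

38.8%

Required annual nominal rate: (1+3.8%)(1+4.56%) − 1 = 8.53328%.
Cumulative over 4 years: (1 + 0.0853328)^4 − 1 ≈ 0.38756.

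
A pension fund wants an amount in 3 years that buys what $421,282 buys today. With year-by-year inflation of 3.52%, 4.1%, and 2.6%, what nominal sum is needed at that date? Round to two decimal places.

Cumulative price-level factor: 1.0352 × 1.041 × 1.026 = 1.1056619232.
The nominal amount required is $421,282 scaled up by that factor.

$465,795.47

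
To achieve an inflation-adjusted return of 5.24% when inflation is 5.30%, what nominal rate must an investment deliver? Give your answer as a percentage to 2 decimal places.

By the Fisher equation, 1 + r_nom = (1 + 5.24%)(1 + 5.30%) = 1.0524 × 1.0530 = 1.1081772.
So r_nom = 10.81772%.

10.82%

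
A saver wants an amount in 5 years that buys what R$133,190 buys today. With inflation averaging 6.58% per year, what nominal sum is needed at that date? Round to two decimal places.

Cumulative price-level factor: (1+6.58%)^5 ≈ 1.3752402655.
The nominal amount required is R$133,190 scaled up by that factor.

R$183,168.25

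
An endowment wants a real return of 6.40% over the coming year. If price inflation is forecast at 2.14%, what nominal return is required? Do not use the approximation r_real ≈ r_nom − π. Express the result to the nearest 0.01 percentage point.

By the Fisher equation, 1 + r_nom = (1 + 6.40%)(1 + 2.14%) = 1.0640 × 1.0214 = 1.0867696.
So r_nom = 8.67696%.

8.68%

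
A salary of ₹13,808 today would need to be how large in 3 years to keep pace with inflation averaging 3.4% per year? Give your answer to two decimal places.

₹15,264.84

Cumulative price-level factor: (1+3.4%)^3 = 1.105507304.
Multiplying ₹13,808 by the price-level factor gives the future nominal sum.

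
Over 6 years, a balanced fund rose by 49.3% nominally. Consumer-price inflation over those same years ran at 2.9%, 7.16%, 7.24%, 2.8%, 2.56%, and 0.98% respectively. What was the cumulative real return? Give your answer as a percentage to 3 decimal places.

Cumulative inflation factor: 1.029 × 1.0716 × 1.0724 × 1.028 × 1.0256 × 1.0098 ≈ 1.25896.
Nominal growth factor: 1.49300. Real growth factor = 1.49300 / 1.25896 ≈ 1.18590.
Total real return ≈ 18.5901%.

18.590%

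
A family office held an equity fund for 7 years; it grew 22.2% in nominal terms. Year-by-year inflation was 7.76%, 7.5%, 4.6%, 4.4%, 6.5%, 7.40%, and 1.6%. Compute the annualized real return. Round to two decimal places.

Cumulative inflation factor: 1.0776 × 1.075 × 1.046 × 1.044 × 1.065 × 1.0740 × 1.016 ≈ 1.47010.
Nominal growth factor: 1.22200. Real growth factor = 1.22200 / 1.47010 ≈ 0.83124.
Annualized: 0.83124^(1/7) − 1 ≈ -0.02606.

-2.61%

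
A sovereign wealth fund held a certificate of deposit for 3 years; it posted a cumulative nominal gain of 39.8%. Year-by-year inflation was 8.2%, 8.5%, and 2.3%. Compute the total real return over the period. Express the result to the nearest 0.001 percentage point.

Cumulative inflation factor: 1.082 × 1.085 × 1.023 ≈ 1.20097.
Nominal growth factor: 1.39800. Real growth factor = 1.39800 / 1.20097 ≈ 1.16406.
Total real return ≈ 16.4058%.

16.406%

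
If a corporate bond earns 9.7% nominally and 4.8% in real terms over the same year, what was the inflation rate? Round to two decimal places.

4.68%

From (1+r_nom) = (1+r_real)(1+π), we get 1+π = (1 + 9.7%)/(1 + 4.8%) = 1.097/1.048 ≈ 1.04676.
So π ≈ 4.6756%.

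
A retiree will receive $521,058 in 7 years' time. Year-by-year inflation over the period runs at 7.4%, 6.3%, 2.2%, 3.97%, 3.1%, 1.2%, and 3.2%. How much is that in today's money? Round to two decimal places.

Price-level factor over 7 years: 1.074 × 1.063 × 1.022 × 1.0397 × 1.031 × 1.012 × 1.032 ≈ 1.3062170874.
Purchasing power today: $521,058 divided by that factor.

$398,906.13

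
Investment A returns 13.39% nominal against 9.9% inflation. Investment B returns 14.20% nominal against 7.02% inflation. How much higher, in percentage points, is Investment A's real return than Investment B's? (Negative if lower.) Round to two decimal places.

-3.53

Investment A real return: 1.1339/1.099 − 1 = 3.176%.
Investment B real return: 1.1420/1.0702 − 1 = 6.709%.
Difference: 3.176 − 6.709 = -3.533 pp.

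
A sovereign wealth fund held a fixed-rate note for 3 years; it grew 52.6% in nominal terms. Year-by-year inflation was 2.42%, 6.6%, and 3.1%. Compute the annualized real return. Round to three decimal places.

10.675%

Cumulative inflation factor: 1.0242 × 1.066 × 1.031 ≈ 1.12564.
Nominal growth factor: 1.52600. Real growth factor = 1.52600 / 1.12564 ≈ 1.35567.
Annualized: 1.35567^(1/3) − 1 ≈ 0.10675.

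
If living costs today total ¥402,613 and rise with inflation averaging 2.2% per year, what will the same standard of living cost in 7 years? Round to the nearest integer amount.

¥468,861

Cumulative price-level factor: (1+2.2%)^7 ≈ 1.1645449880.
The nominal amount required is ¥402,613 scaled up by that factor.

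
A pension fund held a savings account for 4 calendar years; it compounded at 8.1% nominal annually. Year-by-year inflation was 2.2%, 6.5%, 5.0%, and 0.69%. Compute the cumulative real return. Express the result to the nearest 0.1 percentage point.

Cumulative inflation factor: 1.022 × 1.065 × 1.050 × 1.0069 ≈ 1.15074.
Nominal growth factor: 1.36553. Real growth factor = 1.36553 / 1.15074 ≈ 1.18666.
Total real return ≈ 18.6661%.

18.7%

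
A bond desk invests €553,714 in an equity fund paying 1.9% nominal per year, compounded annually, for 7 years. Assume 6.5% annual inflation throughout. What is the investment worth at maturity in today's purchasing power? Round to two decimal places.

€406,497.18

Nominal value at maturity: €553,714 × (1 + 1.9%)^7 ≈ €631,691.15.
Price-level factor over 7 years: (1 + 6.5%)^7 ≈ 1.5539865458.
The maturity value deflated by that factor is the answer in today's purchasing power.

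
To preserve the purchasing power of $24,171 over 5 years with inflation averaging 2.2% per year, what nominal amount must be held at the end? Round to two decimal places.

$26,949.40

Cumulative price-level factor: (1+2.2%)^5 ≈ 1.1149476564.
Multiplying $24,171 by the price-level factor gives the future nominal sum.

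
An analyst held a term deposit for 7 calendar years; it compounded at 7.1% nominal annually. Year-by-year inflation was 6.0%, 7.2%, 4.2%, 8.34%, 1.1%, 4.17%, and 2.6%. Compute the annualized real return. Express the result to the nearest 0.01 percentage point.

Cumulative inflation factor: 1.060 × 1.072 × 1.042 × 1.0834 × 1.011 × 1.0417 × 1.026 ≈ 1.38611.
Nominal growth factor: 1.61632. Real growth factor = 1.61632 / 1.38611 ≈ 1.16608.
Annualized: 1.16608^(1/7) − 1 ≈ 0.02219.

2.22%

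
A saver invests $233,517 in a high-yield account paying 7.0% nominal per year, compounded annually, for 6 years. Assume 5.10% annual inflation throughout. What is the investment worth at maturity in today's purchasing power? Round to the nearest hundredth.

Nominal value at maturity: $233,517 × (1 + 7.0%)^6 ≈ $350,446.05.
Price-level factor over 6 years: (1 + 5.10%)^6 ≈ 1.3477715858.
The maturity value deflated by that factor is the answer in today's purchasing power.

$260,018.87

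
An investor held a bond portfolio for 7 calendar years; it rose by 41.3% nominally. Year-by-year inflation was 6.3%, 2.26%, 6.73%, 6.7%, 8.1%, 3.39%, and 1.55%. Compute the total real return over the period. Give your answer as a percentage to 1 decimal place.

0.6%

Cumulative inflation factor: 1.063 × 1.0226 × 1.0673 × 1.067 × 1.081 × 1.0339 × 1.0155 ≈ 1.40499.
Nominal growth factor: 1.41300. Real growth factor = 1.41300 / 1.40499 ≈ 1.00570.
Total real return ≈ 0.5699%.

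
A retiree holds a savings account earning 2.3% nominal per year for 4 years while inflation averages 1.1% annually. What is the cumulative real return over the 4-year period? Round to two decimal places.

The annual real rate is (1+2.3%)/(1+1.1%) − 1 = 1.1869%.
Compounded over 4 years: (1 + 0.011869)^4 − 1 ≈ 0.04833.

4.83%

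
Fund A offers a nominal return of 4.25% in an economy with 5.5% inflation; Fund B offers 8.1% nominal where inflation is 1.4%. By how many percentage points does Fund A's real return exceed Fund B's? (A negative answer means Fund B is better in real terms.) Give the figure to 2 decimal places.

Fund A real return: 1.0425/1.055 − 1 = -1.185%.
Fund B real return: 1.081/1.014 − 1 = 6.607%.
Difference: -1.185 − 6.607 = -7.792 pp.

-7.79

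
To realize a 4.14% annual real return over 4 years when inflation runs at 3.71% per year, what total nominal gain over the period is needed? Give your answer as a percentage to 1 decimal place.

36.1%

Required annual nominal rate: (1+4.14%)(1+3.71%) − 1 = 8.003594%.
Cumulative over 4 years: (1 + 0.08003594)^4 − 1 ≈ 0.36067.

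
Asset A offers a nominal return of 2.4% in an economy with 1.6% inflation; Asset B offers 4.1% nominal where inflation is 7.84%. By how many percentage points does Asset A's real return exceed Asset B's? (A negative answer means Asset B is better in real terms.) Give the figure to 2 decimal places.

4.26

Asset A real return: 1.024/1.016 − 1 = 0.787%.
Asset B real return: 1.041/1.0784 − 1 = -3.468%.
Difference: 0.787 − (-3.468) = 4.255 pp.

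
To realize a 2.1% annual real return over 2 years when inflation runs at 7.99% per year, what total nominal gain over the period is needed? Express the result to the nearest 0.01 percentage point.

Required annual nominal rate: (1+2.1%)(1+7.99%) − 1 = 10.25779%.
Cumulative over 2 years: (1 + 0.1025779)^2 − 1 ≈ 0.21568.

21.57%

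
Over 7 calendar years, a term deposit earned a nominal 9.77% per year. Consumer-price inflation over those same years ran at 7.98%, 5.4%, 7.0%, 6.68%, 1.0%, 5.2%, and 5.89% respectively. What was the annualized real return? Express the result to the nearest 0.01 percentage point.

Cumulative inflation factor: 1.0798 × 1.054 × 1.070 × 1.0668 × 1.010 × 1.052 × 1.0589 ≈ 1.46165.
Nominal growth factor: 1.92037. Real growth factor = 1.92037 / 1.46165 ≈ 1.31384.
Annualized: 1.31384^(1/7) − 1 ≈ 0.03976.

3.98%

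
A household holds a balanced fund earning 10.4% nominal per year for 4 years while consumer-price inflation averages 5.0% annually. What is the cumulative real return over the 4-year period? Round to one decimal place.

The annual real rate is (1+10.4%)/(1+5.0%) − 1 = 5.1429%.
Compounded over 4 years: (1 + 0.051429)^4 − 1 ≈ 0.22213.

22.2%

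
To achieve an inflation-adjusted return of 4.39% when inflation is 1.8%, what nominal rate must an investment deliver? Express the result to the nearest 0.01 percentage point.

By the Fisher equation, 1 + r_nom = (1 + 4.39%)(1 + 1.8%) = 1.0439 × 1.018 = 1.0626902.
So r_nom = 6.26902%.

6.27%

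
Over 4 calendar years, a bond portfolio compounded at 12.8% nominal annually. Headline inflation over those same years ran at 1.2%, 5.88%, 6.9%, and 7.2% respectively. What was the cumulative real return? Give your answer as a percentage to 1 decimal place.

31.8%

Cumulative inflation factor: 1.012 × 1.0588 × 1.069 × 1.072 ≈ 1.22791.
Nominal growth factor: 1.61896. Real growth factor = 1.61896 / 1.22791 ≈ 1.31847.
Total real return ≈ 31.8468%.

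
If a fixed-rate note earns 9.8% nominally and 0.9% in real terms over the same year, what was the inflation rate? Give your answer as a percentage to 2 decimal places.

8.82%

From (1+r_nom) = (1+r_real)(1+π), we get 1+π = (1 + 9.8%)/(1 + 0.9%) = 1.098/1.009 ≈ 1.08821.
So π ≈ 8.8206%.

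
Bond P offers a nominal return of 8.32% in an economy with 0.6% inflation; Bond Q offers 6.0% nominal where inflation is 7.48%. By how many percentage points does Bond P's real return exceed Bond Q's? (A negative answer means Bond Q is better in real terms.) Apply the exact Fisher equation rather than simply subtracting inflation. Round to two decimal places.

9.05

Bond P real return: 1.0832/1.006 − 1 = 7.674%.
Bond Q real return: 1.060/1.0748 − 1 = -1.377%.
Difference: 7.674 − (-1.377) = 9.051 pp.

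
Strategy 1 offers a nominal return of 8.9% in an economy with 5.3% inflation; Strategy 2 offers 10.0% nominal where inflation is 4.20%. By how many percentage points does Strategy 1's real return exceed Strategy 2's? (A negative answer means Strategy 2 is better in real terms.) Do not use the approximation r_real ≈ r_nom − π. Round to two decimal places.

-2.15

Strategy 1 real return: 1.089/1.053 − 1 = 3.419%.
Strategy 2 real return: 1.100/1.0420 − 1 = 5.566%.
Difference: 3.419 − 5.566 = -2.147 pp.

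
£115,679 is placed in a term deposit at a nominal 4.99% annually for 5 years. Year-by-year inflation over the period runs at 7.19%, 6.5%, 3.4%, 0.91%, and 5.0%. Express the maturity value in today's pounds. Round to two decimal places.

£117,990.29

Nominal value at maturity: £115,679 × (1 + 4.99%)^5 ≈ £147,568.68.
Price-level factor over 5 years: 1.0719 × 1.065 × 1.034 × 1.0091 × 1.050 ≈ 1.2506849467.
Dividing the nominal maturity value by the price-level factor gives the value in today's money.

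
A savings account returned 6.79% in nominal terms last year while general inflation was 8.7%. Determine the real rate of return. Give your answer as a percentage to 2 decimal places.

-1.76%

Real return via the Fisher equation: (1 + 6.79%)/(1 + 8.7%) − 1 = 1.0679/1.087 − 1 ≈ -0.01757.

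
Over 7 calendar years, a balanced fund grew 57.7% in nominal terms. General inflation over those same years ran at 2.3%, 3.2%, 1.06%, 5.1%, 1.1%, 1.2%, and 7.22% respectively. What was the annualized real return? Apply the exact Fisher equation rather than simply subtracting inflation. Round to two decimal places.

Cumulative inflation factor: 1.023 × 1.032 × 1.0106 × 1.051 × 1.011 × 1.012 × 1.0722 ≈ 1.23011.
Nominal growth factor: 1.57700. Real growth factor = 1.57700 / 1.23011 ≈ 1.28200.
Annualized: 1.28200^(1/7) − 1 ≈ 0.03613.

3.61%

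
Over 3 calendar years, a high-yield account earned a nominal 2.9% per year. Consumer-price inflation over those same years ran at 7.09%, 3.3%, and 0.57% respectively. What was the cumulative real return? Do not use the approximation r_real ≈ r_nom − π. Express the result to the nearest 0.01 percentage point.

-2.07%

Cumulative inflation factor: 1.0709 × 1.033 × 1.0057 ≈ 1.11255.
Nominal growth factor: 1.08955. Real growth factor = 1.08955 / 1.11255 ≈ 0.97933.
Total real return ≈ -2.0671%.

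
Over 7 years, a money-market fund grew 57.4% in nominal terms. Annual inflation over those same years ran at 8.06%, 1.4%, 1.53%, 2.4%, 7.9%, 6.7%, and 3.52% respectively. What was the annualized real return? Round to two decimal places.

2.13%

Cumulative inflation factor: 1.0806 × 1.014 × 1.0153 × 1.024 × 1.079 × 1.067 × 1.0352 ≈ 1.35771.
Nominal growth factor: 1.57400. Real growth factor = 1.57400 / 1.35771 ≈ 1.15930.
Annualized: 1.15930^(1/7) − 1 ≈ 0.02134.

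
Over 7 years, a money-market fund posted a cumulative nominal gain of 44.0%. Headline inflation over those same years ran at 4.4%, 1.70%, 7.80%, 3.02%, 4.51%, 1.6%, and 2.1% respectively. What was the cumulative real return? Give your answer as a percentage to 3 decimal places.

Cumulative inflation factor: 1.044 × 1.0170 × 1.0780 × 1.0302 × 1.0451 × 1.016 × 1.021 ≈ 1.27832.
Nominal growth factor: 1.44000. Real growth factor = 1.44000 / 1.27832 ≈ 1.12648.
Total real return ≈ 12.6480%.

12.648%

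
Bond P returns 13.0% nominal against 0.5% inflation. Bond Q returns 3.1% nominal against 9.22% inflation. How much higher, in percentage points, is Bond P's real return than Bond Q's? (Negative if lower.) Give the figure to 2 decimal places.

Bond P real return: 1.130/1.005 − 1 = 12.438%.
Bond Q real return: 1.031/1.0922 − 1 = -5.603%.
Difference: 12.438 − (-5.603) = 18.041 pp.

18.04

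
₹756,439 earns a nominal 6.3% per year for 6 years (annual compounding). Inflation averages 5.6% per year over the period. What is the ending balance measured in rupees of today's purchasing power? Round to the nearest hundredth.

₹787,027.65

Nominal value at maturity: ₹756,439 × (1 + 6.3%)^6 ≈ ₹1,091,373.74.
Price-level factor over 6 years: (1 + 5.6%)^6 ≈ 1.3867031727.
Dividing the nominal maturity value by the price-level factor gives the value in today's money.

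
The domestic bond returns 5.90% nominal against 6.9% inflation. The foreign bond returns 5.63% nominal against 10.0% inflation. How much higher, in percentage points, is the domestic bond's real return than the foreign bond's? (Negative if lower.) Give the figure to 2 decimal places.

The domestic bond real return: 1.0590/1.069 − 1 = -0.935%.
The foreign bond real return: 1.0563/1.100 − 1 = -3.973%.
Difference: -0.935 − (-3.973) = 3.038 pp.

3.04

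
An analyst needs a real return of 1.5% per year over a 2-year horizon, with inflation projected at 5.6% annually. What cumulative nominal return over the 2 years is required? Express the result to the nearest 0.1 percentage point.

Required annual nominal rate: (1+1.5%)(1+5.6%) − 1 = 7.184%.
Cumulative over 2 years: (1 + 0.07184)^2 − 1 ≈ 0.14884.

14.9%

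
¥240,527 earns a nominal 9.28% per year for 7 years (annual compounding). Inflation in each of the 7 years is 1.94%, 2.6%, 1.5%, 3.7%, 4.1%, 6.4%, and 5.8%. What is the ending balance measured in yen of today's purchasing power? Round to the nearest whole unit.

¥347,003

Nominal value at maturity: ¥240,527 × (1 + 9.28%)^7 ≈ ¥447,660.
Price-level factor over 7 years: 1.0194 × 1.026 × 1.015 × 1.037 × 1.041 × 1.064 × 1.058 ≈ 1.2900745681.
Dividing the nominal maturity value by the price-level factor gives the value in today's money.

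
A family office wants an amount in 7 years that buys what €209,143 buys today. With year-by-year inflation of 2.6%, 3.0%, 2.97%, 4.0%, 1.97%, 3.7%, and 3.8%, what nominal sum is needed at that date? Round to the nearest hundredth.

Cumulative price-level factor: 1.026 × 1.030 × 1.0297 × 1.040 × 1.0197 × 1.037 × 1.038 ≈ 1.2421589324.
Multiplying €209,143 by the price-level factor gives the future nominal sum.

€259,788.85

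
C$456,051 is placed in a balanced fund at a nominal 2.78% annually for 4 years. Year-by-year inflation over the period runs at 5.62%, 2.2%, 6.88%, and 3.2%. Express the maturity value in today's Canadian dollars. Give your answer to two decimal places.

C$427,439.51

Nominal value at maturity: C$456,051 × (1 + 2.78%)^4 ≈ C$508,918.06.
Price-level factor over 4 years: 1.0562 × 1.022 × 1.0688 × 1.032 ≈ 1.1906200763.
The maturity value deflated by that factor is the answer in today's purchasing power.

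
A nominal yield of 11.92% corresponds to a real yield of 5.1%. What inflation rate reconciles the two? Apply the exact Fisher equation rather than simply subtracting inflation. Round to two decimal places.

6.49%

From (1+r_nom) = (1+r_real)(1+π), we get 1+π = (1 + 11.92%)/(1 + 5.1%) = 1.1192/1.051 ≈ 1.06489.
So π ≈ 6.4891%.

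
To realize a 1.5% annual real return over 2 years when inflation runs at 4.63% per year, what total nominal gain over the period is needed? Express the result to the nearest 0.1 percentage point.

12.8%

Required annual nominal rate: (1+1.5%)(1+4.63%) − 1 = 6.19945%.
Cumulative over 2 years: (1 + 0.0619945)^2 − 1 ≈ 0.12783.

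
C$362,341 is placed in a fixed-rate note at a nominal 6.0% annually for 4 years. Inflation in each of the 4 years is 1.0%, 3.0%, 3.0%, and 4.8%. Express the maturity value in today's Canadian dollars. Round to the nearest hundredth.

C$407,365.11

Nominal value at maturity: C$362,341 × (1 + 6.0%)^4 ≈ C$457,447.16.
Price-level factor over 4 years: 1.010 × 1.030 × 1.030 × 1.048 = 1.122941432.
Dividing the nominal maturity value by the price-level factor gives the value in today's money.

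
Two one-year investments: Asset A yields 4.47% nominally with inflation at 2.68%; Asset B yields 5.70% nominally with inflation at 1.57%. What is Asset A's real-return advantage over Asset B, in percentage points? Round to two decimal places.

-2.32

Asset A real return: 1.0447/1.0268 − 1 = 1.743%.
Asset B real return: 1.0570/1.0157 − 1 = 4.066%.
Difference: 1.743 − 4.066 = -2.323 pp.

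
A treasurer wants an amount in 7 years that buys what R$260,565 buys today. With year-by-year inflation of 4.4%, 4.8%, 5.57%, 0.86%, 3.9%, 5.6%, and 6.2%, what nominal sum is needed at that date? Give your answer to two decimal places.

R$353,705.11

Cumulative price-level factor: 1.044 × 1.048 × 1.0557 × 1.0086 × 1.039 × 1.056 × 1.062 ≈ 1.3574543988.
The nominal amount required is R$260,565 scaled up by that factor.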